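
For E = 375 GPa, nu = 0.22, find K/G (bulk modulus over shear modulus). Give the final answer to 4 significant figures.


G = E / (2*(1+nu))
G = 375 / (2*(1+0.22)) = 153.689 GPa
K = E / (3*(1-2*nu))
K = 375 / (3*(1-2*0.22)) = 223.214 GPa
K/G = 223.214 / 153.689 = 1.452


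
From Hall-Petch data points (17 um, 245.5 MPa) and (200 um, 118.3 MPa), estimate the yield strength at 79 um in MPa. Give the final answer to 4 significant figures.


sigma_y = sigma0 + k / sqrt(d)
1/sqrt(d1) = 1/sqrt(1.7e-05) = 242.536;  1/sqrt(d2) = 70.7107
k = (sigma1 - sigma2) / (1/sqrt(d1) - 1/sqrt(d2)) = (245.5 - 118.3) / (242.536 - 70.7107) = 0.740288 MPa*m^0.5
sigma0 = sigma1 - k/sqrt(d1) = 245.5 - 0.740288*242.536 = 65.9537 MPa
sigma_y(d3) = 65.9537 + 0.740288 / sqrt(7.9e-05) = 149.2 MPa


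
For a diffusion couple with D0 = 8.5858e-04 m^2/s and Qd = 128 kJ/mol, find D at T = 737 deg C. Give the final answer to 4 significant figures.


D = D0 * exp(-Qd / (R*T))
T = 1010.15 K
D = 8.5858e-04 * exp(-128e3 / (8.314 * 1010.15))
D = 2.064e-10 m^2/s


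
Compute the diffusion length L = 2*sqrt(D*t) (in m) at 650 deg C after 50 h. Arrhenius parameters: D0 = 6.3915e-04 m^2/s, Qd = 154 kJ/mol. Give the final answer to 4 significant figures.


Step 1: D = D0 * exp(-Qd/(R*T))
T = 923.15 K
D = 6.3915e-04 * exp(-154e3 / (8.314 * 923.15)) = 1.23452e-12 m^2/s
Step 2: L = 2*sqrt(D*t)
t = 50 h = 180000 s
L = 2*sqrt(1.23452e-12 * 180000) = 9.428e-04 m


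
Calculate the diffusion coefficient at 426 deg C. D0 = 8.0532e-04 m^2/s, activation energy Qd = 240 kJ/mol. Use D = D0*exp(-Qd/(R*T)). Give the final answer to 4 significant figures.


D = D0 * exp(-Qd / (R*T))
T = 699.15 K
D = 8.0532e-04 * exp(-240e3 / (8.314 * 699.15))
D = 9.43e-22 m^2/s


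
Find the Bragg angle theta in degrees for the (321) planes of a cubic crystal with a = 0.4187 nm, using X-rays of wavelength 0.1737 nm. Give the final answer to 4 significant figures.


d = a / sqrt(h^2+k^2+l^2)
d = 0.4187 / sqrt(14) = 0.111902 nm
lambda = 2*d*sin(theta)  =>  sin(theta) = lambda / (2*d)
sin(theta) = 0.1737 / (2 * 0.111902) = 0.776124
theta = 50.91 deg


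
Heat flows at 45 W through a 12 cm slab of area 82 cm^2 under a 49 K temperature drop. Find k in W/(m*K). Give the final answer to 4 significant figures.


k = Q*L / (A*dT)
L = 0.12 m, A = 8.2e-03 m^2
k = 45 * 0.12 / (8.2e-03 * 49)
k = 13.44 W/(m*K)


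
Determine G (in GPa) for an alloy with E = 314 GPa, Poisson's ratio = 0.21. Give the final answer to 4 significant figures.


G = E / (2*(1+nu))
G = 314 / (2*(1+0.21))
G = 129.8 GPa


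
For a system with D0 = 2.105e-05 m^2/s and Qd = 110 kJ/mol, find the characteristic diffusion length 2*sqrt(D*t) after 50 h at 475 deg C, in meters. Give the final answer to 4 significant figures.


Step 1: D = D0 * exp(-Qd/(R*T))
T = 748.15 K
D = 2.105e-05 * exp(-110e3 / (8.314 * 748.15)) = 4.39491e-13 m^2/s
Step 2: L = 2*sqrt(D*t)
t = 50 h = 180000 s
L = 2*sqrt(4.39491e-13 * 180000) = 5.625e-04 m


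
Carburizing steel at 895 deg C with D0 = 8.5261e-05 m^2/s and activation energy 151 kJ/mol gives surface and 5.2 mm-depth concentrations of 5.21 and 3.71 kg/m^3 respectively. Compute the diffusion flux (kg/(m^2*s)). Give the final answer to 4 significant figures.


Step 1: D = D0 * exp(-Qd/(R*T))
T = 895 + 273.15 = 1168.15 K
D = 8.5261e-05 * exp(-151e3 / (8.314 * 1168.15)) = 1.50812e-11 m^2/s
Step 2: J = D * (C1 - C2) / dx
J = 1.50812e-11 * (5.21 - 3.71) / 5.2e-03
J = 4.35e-09 kg/(m^2*s)


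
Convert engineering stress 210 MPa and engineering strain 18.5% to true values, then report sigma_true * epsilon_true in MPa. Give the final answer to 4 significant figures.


sigma_true = sigma_eng * (1 + epsilon_eng)
sigma_true = 210 * (1 + 0.185) = 248.85 MPa
epsilon_true = ln(1 + epsilon_eng)
epsilon_true = ln(1 + 0.185) = 0.169743
sigma_true * epsilon_true = 248.85 * 0.169743 = 42.24 MPa


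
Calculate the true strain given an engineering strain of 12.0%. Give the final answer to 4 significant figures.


epsilon_true = ln(1 + epsilon_eng)
epsilon_true = ln(1 + 0.12)
epsilon_true = 0.1133


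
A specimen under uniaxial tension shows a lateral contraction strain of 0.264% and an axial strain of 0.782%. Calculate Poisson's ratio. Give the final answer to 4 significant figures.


nu = -epsilon_lat / epsilon_axial
Lateral strain is contraction (negative), so using magnitudes:
nu = 0.264 / 0.782
nu = 0.3376


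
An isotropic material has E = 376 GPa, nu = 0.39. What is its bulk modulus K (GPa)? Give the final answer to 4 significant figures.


K = E / (3*(1-2*nu))
K = 376 / (3*(1-2*0.39))
K = 569.7 GPa


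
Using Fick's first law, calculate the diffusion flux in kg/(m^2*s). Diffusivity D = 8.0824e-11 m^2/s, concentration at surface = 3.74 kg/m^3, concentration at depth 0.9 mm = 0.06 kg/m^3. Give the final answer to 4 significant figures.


J = -D * (dC/dx) = D * (C1 - C2) / dx
J = 8.0824e-11 * (3.74 - 0.06) / 9e-04
J = 3.305e-07 kg/(m^2*s)


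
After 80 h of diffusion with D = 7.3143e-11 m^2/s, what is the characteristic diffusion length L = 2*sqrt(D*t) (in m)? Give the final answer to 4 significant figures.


t = 80 hr = 288000 s
Diffusion length = 2*sqrt(D*t)
= 2*sqrt(7.3143e-11 * 288000)
= 9.179e-03 m


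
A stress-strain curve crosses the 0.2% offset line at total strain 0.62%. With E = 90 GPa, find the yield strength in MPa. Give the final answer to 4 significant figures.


Offset strain = 0.002
Elastic strain at yield = total_strain - offset = 6.2e-03 - 0.002 = 4.2e-03
sigma_y = E * elastic_strain = 90000 * 4.2e-03
sigma_y = 378 MPa


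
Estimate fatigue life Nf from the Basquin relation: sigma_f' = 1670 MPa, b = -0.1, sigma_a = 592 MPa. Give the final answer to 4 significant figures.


sigma_a = sigma_f' * (2*Nf)^b
2*Nf = (sigma_a / sigma_f')^(1/b)
2*Nf = (592 / 1670)^(1/-0.1)
2*Nf = 31911.5
Nf = 15960 cycles


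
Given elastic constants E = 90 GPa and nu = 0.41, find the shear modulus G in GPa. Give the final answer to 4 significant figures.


G = E / (2*(1+nu))
G = 90 / (2*(1+0.41))
G = 31.91 GPa


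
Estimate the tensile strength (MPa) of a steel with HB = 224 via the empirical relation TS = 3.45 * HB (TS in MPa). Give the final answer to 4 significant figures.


TS (MPa) = 3.45 * HB
TS = 3.45 * 224
TS = 772.8 MPa


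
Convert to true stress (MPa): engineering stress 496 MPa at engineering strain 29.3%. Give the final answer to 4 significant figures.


sigma_true = sigma_eng * (1 + epsilon_eng)
sigma_true = 496 * (1 + 0.293)
sigma_true = 641.3 MPa


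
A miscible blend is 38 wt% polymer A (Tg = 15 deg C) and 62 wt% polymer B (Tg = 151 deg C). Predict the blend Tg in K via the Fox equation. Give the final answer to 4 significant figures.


1/Tg = w1/Tg1 + w2/Tg2 (in Kelvin)
Tg1 = 288.15 K, Tg2 = 424.15 K
1/Tg = 0.38/288.15 + 0.62/424.15
Tg = 359.6 K


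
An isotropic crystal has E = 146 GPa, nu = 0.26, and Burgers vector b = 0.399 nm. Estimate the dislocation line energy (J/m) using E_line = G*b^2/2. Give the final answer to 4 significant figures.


Step 1: G = E / (2*(1+nu))
G = 146 / (2*(1+0.26)) = 57.9365 GPa = 5.79365e+10 Pa
Step 2: E_line = G*b^2/2
b = 0.399 nm = 3.99e-10 m
E_line = 0.5 * 5.79365e+10 * (3.99e-10)^2 = 4.612e-09 J/m


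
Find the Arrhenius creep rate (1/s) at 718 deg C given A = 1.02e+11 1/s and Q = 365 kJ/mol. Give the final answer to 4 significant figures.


rate = A * exp(-Q / (R*T))
T = 718 + 273.15 = 991.15 K
rate = 1.02e+11 * exp(-365e3 / (8.314 * 991.15))
rate = 5.916e-09 1/s


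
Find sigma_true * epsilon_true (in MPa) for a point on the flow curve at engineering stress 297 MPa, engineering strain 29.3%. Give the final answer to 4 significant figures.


sigma_true = sigma_eng * (1 + epsilon_eng)
sigma_true = 297 * (1 + 0.293) = 384.021 MPa
epsilon_true = ln(1 + epsilon_eng)
epsilon_true = ln(1 + 0.293) = 0.256965
sigma_true * epsilon_true = 384.021 * 0.256965 = 98.68 MPa


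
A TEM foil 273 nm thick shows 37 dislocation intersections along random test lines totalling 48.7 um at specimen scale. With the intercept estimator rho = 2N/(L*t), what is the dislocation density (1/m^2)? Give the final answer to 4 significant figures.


rho = 2N / (L * t)
L = 48.7 um = 4.87e-05 m, t = 273 nm = 2.73e-07 m
rho = 2 * 37 / (4.87e-05 * 2.73e-07)
rho = 5.566e+12 1/m^2


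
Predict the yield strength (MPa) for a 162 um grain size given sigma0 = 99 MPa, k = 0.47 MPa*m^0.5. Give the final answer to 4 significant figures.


sigma_y = sigma0 + k / sqrt(d)
d = 162 um = 1.62e-04 m
sigma_y = 99 + 0.47 / sqrt(1.62e-04)
sigma_y = 135.9 MPa


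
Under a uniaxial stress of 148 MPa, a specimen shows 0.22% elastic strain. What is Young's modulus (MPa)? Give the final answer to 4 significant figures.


E = sigma / epsilon
epsilon = 0.22% = 2.2e-03
E = 148 / 2.2e-03
E = 67270 MPa


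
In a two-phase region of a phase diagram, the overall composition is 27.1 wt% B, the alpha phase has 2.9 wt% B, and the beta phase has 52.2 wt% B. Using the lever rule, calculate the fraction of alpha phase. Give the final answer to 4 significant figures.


f_alpha = (C_beta - C0) / (C_beta - C_alpha)
f_alpha = (52.2 - 27.1) / (52.2 - 2.9)
f_alpha = 0.5091


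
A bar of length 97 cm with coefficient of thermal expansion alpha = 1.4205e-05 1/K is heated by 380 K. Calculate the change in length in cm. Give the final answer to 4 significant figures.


dL = L0 * alpha * dT
dL = 97 * 1.4205e-05 * 380
dL = 0.5236 cm


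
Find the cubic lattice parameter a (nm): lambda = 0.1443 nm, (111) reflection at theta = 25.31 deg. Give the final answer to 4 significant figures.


d = lambda / (2*sin(theta))
d = 0.1443 / (2*sin(25.31 deg))
d = 0.168766 nm
a = d * sqrt(h^2+k^2+l^2) = 0.168766 * sqrt(3)
a = 0.2923 nm


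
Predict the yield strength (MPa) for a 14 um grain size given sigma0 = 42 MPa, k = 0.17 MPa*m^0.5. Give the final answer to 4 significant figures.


sigma_y = sigma0 + k / sqrt(d)
d = 14 um = 1.4e-05 m
sigma_y = 42 + 0.17 / sqrt(1.4e-05)
sigma_y = 87.43 MPa


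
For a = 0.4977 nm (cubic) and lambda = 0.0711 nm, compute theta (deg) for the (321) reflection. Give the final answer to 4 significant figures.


d = a / sqrt(h^2+k^2+l^2)
d = 0.4977 / sqrt(14) = 0.133016 nm
lambda = 2*d*sin(theta)  =>  sin(theta) = lambda / (2*d)
sin(theta) = 0.0711 / (2 * 0.133016) = 0.267261
theta = 15.5 deg


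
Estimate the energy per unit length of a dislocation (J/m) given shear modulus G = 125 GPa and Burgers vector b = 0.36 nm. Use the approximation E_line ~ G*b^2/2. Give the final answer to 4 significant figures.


E = G*b^2/2
b = 0.36 nm = 3.6e-10 m
G = 125 GPa = 1.25e+11 Pa
E = 0.5 * 1.25e+11 * (3.6e-10)^2
E = 8.1e-09 J/m


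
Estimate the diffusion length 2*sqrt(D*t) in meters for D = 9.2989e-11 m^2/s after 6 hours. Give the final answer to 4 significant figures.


t = 6 hr = 21600 s
Diffusion length = 2*sqrt(D*t)
= 2*sqrt(9.2989e-11 * 21600)
= 2.834e-03 m


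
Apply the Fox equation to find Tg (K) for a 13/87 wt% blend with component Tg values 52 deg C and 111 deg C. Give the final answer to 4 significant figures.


1/Tg = w1/Tg1 + w2/Tg2 (in Kelvin)
Tg1 = 325.15 K, Tg2 = 384.15 K
1/Tg = 0.13/325.15 + 0.87/384.15
Tg = 375.3 K


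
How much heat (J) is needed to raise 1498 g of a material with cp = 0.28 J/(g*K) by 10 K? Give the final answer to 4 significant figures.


Q = m * cp * dT
Q = 1498 * 0.28 * 10
Q = 4194 J


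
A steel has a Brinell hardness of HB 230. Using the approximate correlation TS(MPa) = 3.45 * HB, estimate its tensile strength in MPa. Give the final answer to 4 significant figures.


TS (MPa) = 3.45 * HB
TS = 3.45 * 230
TS = 793.5 MPa


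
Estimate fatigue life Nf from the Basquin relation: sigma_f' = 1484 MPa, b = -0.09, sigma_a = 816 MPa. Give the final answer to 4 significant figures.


sigma_a = sigma_f' * (2*Nf)^b
2*Nf = (sigma_a / sigma_f')^(1/b)
2*Nf = (816 / 1484)^(1/-0.09)
2*Nf = 769.204
Nf = 384.6 cycles


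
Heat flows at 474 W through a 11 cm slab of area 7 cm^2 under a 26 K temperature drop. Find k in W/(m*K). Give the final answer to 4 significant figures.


k = Q*L / (A*dT)
L = 0.11 m, A = 7e-04 m^2
k = 474 * 0.11 / (7e-04 * 26)
k = 2865 W/(m*K)


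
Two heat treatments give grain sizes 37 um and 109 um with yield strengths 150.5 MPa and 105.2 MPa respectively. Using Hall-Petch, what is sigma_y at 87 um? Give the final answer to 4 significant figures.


sigma_y = sigma0 + k / sqrt(d)
1/sqrt(d1) = 1/sqrt(3.7e-05) = 164.399;  1/sqrt(d2) = 95.7826
k = (sigma1 - sigma2) / (1/sqrt(d1) - 1/sqrt(d2)) = (150.5 - 105.2) / (164.399 - 95.7826) = 0.660192 MPa*m^0.5
sigma0 = sigma1 - k/sqrt(d1) = 150.5 - 0.660192*164.399 = 41.965 MPa
sigma_y(d3) = 41.965 + 0.660192 / sqrt(8.7e-05) = 112.7 MPa


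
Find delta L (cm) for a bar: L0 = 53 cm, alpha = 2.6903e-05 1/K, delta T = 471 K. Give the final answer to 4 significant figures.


dL = L0 * alpha * dT
dL = 53 * 2.6903e-05 * 471
dL = 0.6716 cm


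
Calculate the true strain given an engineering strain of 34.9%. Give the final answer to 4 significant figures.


epsilon_true = ln(1 + epsilon_eng)
epsilon_true = ln(1 + 0.349)
epsilon_true = 0.2994


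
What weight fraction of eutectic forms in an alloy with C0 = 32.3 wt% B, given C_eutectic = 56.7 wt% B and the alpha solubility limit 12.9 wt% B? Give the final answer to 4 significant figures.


f_primary = (C_e - C0) / (C_e - C_alpha_max)
f_primary = (56.7 - 32.3) / (56.7 - 12.9)
f_primary = 0.557078
f_eutectic = 1 - 0.557078 = 0.4429


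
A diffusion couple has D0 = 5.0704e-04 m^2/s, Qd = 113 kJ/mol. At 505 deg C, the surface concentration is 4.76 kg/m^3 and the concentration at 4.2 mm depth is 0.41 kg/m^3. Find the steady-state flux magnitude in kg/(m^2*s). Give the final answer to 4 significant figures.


Step 1: D = D0 * exp(-Qd/(R*T))
T = 505 + 273.15 = 778.15 K
D = 5.0704e-04 * exp(-113e3 / (8.314 * 778.15)) = 1.31659e-11 m^2/s
Step 2: J = D * (C1 - C2) / dx
J = 1.31659e-11 * (4.76 - 0.41) / 4.2e-03
J = 1.364e-08 kg/(m^2*s)


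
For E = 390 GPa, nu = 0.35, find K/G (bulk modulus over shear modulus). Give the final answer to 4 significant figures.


G = E / (2*(1+nu))
G = 390 / (2*(1+0.35)) = 144.444 GPa
K = E / (3*(1-2*nu))
K = 390 / (3*(1-2*0.35)) = 433.333 GPa
K/G = 433.333 / 144.444 = 3


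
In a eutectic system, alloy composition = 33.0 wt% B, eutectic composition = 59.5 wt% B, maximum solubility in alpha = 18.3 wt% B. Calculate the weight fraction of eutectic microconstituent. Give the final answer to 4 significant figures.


f_primary = (C_e - C0) / (C_e - C_alpha_max)
f_primary = (59.5 - 33.0) / (59.5 - 18.3)
f_primary = 0.643204
f_eutectic = 1 - 0.643204 = 0.3568


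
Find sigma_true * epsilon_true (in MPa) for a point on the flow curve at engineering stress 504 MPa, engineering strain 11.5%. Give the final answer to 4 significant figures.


sigma_true = sigma_eng * (1 + epsilon_eng)
sigma_true = 504 * (1 + 0.115) = 561.96 MPa
epsilon_true = ln(1 + epsilon_eng)
epsilon_true = ln(1 + 0.115) = 0.108854
sigma_true * epsilon_true = 561.96 * 0.108854 = 61.17 MPa


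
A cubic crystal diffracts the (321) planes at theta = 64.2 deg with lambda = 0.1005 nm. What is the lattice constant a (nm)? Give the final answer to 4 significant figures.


d = lambda / (2*sin(theta))
d = 0.1005 / (2*sin(64.2 deg))
d = 0.0558136 nm
a = d * sqrt(h^2+k^2+l^2) = 0.0558136 * sqrt(14)
a = 0.2088 nm


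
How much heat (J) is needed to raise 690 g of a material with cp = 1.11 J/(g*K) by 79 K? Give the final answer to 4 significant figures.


Q = m * cp * dT
Q = 690 * 1.11 * 79
Q = 60510 J


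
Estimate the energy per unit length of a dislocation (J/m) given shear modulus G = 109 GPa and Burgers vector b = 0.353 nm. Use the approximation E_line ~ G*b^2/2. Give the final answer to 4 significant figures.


E = G*b^2/2
b = 0.353 nm = 3.53e-10 m
G = 109 GPa = 1.09e+11 Pa
E = 0.5 * 1.09e+11 * (3.53e-10)^2
E = 6.791e-09 J/m


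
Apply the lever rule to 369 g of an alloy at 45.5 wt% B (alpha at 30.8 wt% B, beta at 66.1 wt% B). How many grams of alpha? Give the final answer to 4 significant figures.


f_alpha = (C_beta - C0) / (C_beta - C_alpha)
f_alpha = (66.1 - 45.5) / (66.1 - 30.8) = 0.583569
m_alpha = f_alpha * m_total = 0.583569 * 369 = 215.3 g


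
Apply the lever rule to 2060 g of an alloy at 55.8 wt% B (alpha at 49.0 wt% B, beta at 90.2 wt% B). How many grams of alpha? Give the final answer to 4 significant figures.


f_alpha = (C_beta - C0) / (C_beta - C_alpha)
f_alpha = (90.2 - 55.8) / (90.2 - 49.0) = 0.834951
m_alpha = f_alpha * m_total = 0.834951 * 2060 = 1720 g


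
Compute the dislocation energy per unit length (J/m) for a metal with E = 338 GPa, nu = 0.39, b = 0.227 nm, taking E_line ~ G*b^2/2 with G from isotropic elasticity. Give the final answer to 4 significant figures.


Step 1: G = E / (2*(1+nu))
G = 338 / (2*(1+0.39)) = 121.583 GPa = 1.21583e+11 Pa
Step 2: E_line = G*b^2/2
b = 0.227 nm = 2.27e-10 m
E_line = 0.5 * 1.21583e+11 * (2.27e-10)^2 = 3.133e-09 J/m


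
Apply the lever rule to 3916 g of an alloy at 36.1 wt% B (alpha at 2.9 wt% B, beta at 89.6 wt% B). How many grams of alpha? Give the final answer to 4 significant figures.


f_alpha = (C_beta - C0) / (C_beta - C_alpha)
f_alpha = (89.6 - 36.1) / (89.6 - 2.9) = 0.61707
m_alpha = f_alpha * m_total = 0.61707 * 3916 = 2416 g


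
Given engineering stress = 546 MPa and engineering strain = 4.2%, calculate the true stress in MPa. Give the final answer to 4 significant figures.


sigma_true = sigma_eng * (1 + epsilon_eng)
sigma_true = 546 * (1 + 0.042)
sigma_true = 568.9 MPa


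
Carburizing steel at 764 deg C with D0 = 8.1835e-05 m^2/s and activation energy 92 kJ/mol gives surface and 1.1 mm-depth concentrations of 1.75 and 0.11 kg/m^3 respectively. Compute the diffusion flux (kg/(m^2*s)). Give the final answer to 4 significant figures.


Step 1: D = D0 * exp(-Qd/(R*T))
T = 764 + 273.15 = 1037.15 K
D = 8.1835e-05 * exp(-92e3 / (8.314 * 1037.15)) = 1.90247e-09 m^2/s
Step 2: J = D * (C1 - C2) / dx
J = 1.90247e-09 * (1.75 - 0.11) / 1.1e-03
J = 2.836e-06 kg/(m^2*s)


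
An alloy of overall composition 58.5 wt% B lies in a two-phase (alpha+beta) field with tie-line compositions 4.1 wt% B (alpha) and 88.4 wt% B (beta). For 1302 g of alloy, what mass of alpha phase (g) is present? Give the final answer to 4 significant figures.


f_alpha = (C_beta - C0) / (C_beta - C_alpha)
f_alpha = (88.4 - 58.5) / (88.4 - 4.1) = 0.354686
m_alpha = f_alpha * m_total = 0.354686 * 1302 = 461.8 g


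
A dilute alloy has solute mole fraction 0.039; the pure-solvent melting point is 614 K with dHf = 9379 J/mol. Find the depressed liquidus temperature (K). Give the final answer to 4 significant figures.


dT = R*Tm^2*x / dHf
dT = 8.314 * 614^2 * 0.039 / 9379
dT = 13.0333 K
T_new = 614 - 13.0333 = 601 K


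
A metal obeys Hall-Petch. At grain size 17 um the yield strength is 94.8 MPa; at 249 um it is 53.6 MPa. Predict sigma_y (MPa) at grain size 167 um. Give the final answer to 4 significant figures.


sigma_y = sigma0 + k / sqrt(d)
1/sqrt(d1) = 1/sqrt(1.7e-05) = 242.536;  1/sqrt(d2) = 63.3724
k = (sigma1 - sigma2) / (1/sqrt(d1) - 1/sqrt(d2)) = (94.8 - 53.6) / (242.536 - 63.3724) = 0.229958 MPa*m^0.5
sigma0 = sigma1 - k/sqrt(d1) = 94.8 - 0.229958*242.536 = 39.027 MPa
sigma_y(d3) = 39.027 + 0.229958 / sqrt(1.67e-04) = 56.82 MPa


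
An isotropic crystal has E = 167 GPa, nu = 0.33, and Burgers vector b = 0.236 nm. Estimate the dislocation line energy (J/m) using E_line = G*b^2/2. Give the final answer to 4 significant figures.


Step 1: G = E / (2*(1+nu))
G = 167 / (2*(1+0.33)) = 62.782 GPa = 6.2782e+10 Pa
Step 2: E_line = G*b^2/2
b = 0.236 nm = 2.36e-10 m
E_line = 0.5 * 6.2782e+10 * (2.36e-10)^2 = 1.748e-09 J/m


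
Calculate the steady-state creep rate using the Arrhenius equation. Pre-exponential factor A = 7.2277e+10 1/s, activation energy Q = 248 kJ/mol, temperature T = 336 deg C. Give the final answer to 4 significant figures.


rate = A * exp(-Q / (R*T))
T = 336 + 273.15 = 609.15 K
rate = 7.2277e+10 * exp(-248e3 / (8.314 * 609.15))
rate = 3.91e-11 1/s


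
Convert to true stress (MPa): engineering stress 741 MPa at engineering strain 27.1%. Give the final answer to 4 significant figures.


sigma_true = sigma_eng * (1 + epsilon_eng)
sigma_true = 741 * (1 + 0.271)
sigma_true = 941.8 MPa


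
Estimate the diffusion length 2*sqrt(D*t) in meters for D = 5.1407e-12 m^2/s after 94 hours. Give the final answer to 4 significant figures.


t = 94 hr = 338400 s
Diffusion length = 2*sqrt(D*t)
= 2*sqrt(5.1407e-12 * 338400)
= 2.638e-03 m


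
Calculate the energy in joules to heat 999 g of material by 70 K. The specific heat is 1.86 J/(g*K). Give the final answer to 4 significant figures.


Q = m * cp * dT
Q = 999 * 1.86 * 70
Q = 130100 J


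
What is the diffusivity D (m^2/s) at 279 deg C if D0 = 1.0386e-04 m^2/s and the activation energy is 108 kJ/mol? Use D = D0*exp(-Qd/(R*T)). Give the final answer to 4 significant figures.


D = D0 * exp(-Qd / (R*T))
T = 552.15 K
D = 1.0386e-04 * exp(-108e3 / (8.314 * 552.15))
D = 6.296e-15 m^2/s


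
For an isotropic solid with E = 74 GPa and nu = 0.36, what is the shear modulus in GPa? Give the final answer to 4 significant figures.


G = E / (2*(1+nu))
G = 74 / (2*(1+0.36))
G = 27.21 GPa


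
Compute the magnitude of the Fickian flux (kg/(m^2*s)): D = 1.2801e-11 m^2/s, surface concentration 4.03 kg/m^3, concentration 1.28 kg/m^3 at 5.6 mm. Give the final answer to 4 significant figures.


J = -D * (dC/dx) = D * (C1 - C2) / dx
J = 1.2801e-11 * (4.03 - 1.28) / 5.6e-03
J = 6.286e-09 kg/(m^2*s)


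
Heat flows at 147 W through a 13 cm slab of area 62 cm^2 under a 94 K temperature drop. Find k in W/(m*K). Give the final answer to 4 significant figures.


k = Q*L / (A*dT)
L = 0.13 m, A = 6.2e-03 m^2
k = 147 * 0.13 / (6.2e-03 * 94)
k = 32.79 W/(m*K)


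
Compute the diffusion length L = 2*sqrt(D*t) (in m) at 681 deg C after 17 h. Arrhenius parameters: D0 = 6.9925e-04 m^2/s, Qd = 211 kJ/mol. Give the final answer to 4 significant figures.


Step 1: D = D0 * exp(-Qd/(R*T))
T = 954.15 K
D = 6.9925e-04 * exp(-211e3 / (8.314 * 954.15)) = 1.96375e-15 m^2/s
Step 2: L = 2*sqrt(D*t)
t = 17 h = 61200 s
L = 2*sqrt(1.96375e-15 * 61200) = 2.193e-05 m


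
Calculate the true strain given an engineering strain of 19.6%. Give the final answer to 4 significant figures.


epsilon_true = ln(1 + epsilon_eng)
epsilon_true = ln(1 + 0.196)
epsilon_true = 0.179


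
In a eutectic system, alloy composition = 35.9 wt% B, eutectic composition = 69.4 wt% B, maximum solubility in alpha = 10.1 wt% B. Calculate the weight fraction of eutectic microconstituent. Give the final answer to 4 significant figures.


f_primary = (C_e - C0) / (C_e - C_alpha_max)
f_primary = (69.4 - 35.9) / (69.4 - 10.1)
f_primary = 0.564924
f_eutectic = 1 - 0.564924 = 0.4351


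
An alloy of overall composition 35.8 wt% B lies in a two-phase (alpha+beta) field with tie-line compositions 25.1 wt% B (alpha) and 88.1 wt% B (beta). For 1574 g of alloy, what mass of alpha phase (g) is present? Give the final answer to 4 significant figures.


f_alpha = (C_beta - C0) / (C_beta - C_alpha)
f_alpha = (88.1 - 35.8) / (88.1 - 25.1) = 0.830159
m_alpha = f_alpha * m_total = 0.830159 * 1574 = 1307 g


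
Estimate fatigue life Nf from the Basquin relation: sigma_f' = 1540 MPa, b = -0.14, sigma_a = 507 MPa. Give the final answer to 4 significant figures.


sigma_a = sigma_f' * (2*Nf)^b
2*Nf = (sigma_a / sigma_f')^(1/b)
2*Nf = (507 / 1540)^(1/-0.14)
2*Nf = 2795.89
Nf = 1398 cycles


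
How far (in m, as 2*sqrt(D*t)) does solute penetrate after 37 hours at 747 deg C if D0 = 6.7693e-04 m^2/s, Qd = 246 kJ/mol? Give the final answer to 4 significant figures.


Step 1: D = D0 * exp(-Qd/(R*T))
T = 1020.15 K
D = 6.7693e-04 * exp(-246e3 / (8.314 * 1020.15)) = 1.71465e-16 m^2/s
Step 2: L = 2*sqrt(D*t)
t = 37 h = 133200 s
L = 2*sqrt(1.71465e-16 * 133200) = 9.558e-06 m


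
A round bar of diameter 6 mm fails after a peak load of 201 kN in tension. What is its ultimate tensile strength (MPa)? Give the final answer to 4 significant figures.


A0 = pi*(d/2)^2 = pi*(6/2)^2 = 28.2743 mm^2
UTS = F_max / A0 = 201*1000 / 28.2743
UTS = 7109 MPa


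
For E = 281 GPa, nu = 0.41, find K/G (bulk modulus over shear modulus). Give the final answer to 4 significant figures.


G = E / (2*(1+nu))
G = 281 / (2*(1+0.41)) = 99.6454 GPa
K = E / (3*(1-2*nu))
K = 281 / (3*(1-2*0.41)) = 520.37 GPa
K/G = 520.37 / 99.6454 = 5.222


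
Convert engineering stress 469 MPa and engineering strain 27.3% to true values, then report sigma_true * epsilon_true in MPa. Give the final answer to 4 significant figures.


sigma_true = sigma_eng * (1 + epsilon_eng)
sigma_true = 469 * (1 + 0.273) = 597.037 MPa
epsilon_true = ln(1 + epsilon_eng)
epsilon_true = ln(1 + 0.273) = 0.241376
sigma_true * epsilon_true = 597.037 * 0.241376 = 144.1 MPa


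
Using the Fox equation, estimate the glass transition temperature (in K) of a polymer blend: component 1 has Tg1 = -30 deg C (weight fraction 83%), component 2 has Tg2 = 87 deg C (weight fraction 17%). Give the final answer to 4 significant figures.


1/Tg = w1/Tg1 + w2/Tg2 (in Kelvin)
Tg1 = 243.15 K, Tg2 = 360.15 K
1/Tg = 0.83/243.15 + 0.17/360.15
Tg = 257.4 K


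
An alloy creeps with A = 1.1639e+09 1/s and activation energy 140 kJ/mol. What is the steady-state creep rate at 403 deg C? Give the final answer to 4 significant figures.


rate = A * exp(-Q / (R*T))
T = 403 + 273.15 = 676.15 K
rate = 1.1639e+09 * exp(-140e3 / (8.314 * 676.15))
rate = 0.01779 1/s


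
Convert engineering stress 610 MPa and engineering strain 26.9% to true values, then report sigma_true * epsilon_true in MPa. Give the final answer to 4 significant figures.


sigma_true = sigma_eng * (1 + epsilon_eng)
sigma_true = 610 * (1 + 0.269) = 774.09 MPa
epsilon_true = ln(1 + epsilon_eng)
epsilon_true = ln(1 + 0.269) = 0.238229
sigma_true * epsilon_true = 774.09 * 0.238229 = 184.4 MPa


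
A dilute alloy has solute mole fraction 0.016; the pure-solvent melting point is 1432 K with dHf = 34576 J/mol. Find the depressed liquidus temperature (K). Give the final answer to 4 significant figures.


dT = R*Tm^2*x / dHf
dT = 8.314 * 1432^2 * 0.016 / 34576
dT = 7.88935 K
T_new = 1432 - 7.88935 = 1424 K


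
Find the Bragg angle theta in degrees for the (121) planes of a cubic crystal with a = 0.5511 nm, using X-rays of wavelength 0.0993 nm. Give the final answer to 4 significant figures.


d = a / sqrt(h^2+k^2+l^2)
d = 0.5511 / sqrt(6) = 0.224986 nm
lambda = 2*d*sin(theta)  =>  sin(theta) = lambda / (2*d)
sin(theta) = 0.0993 / (2 * 0.224986) = 0.220681
theta = 12.75 deg


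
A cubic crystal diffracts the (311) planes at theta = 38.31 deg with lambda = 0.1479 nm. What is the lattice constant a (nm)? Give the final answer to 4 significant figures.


d = lambda / (2*sin(theta))
d = 0.1479 / (2*sin(38.31 deg))
d = 0.11929 nm
a = d * sqrt(h^2+k^2+l^2) = 0.11929 * sqrt(11)
a = 0.3956 nm


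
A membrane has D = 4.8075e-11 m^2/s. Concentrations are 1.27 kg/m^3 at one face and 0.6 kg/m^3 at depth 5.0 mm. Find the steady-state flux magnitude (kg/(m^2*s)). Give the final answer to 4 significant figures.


J = -D * (dC/dx) = D * (C1 - C2) / dx
J = 4.8075e-11 * (1.27 - 0.6) / 5e-03
J = 6.442e-09 kg/(m^2*s)


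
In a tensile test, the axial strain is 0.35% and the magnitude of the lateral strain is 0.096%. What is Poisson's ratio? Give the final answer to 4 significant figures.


nu = -epsilon_lat / epsilon_axial
Lateral strain is contraction (negative), so using magnitudes:
nu = 0.096 / 0.35
nu = 0.2743


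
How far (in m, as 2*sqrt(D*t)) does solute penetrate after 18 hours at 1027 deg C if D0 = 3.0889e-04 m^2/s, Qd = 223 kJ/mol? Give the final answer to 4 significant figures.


Step 1: D = D0 * exp(-Qd/(R*T))
T = 1300.15 K
D = 3.0889e-04 * exp(-223e3 / (8.314 * 1300.15)) = 3.3905e-13 m^2/s
Step 2: L = 2*sqrt(D*t)
t = 18 h = 64800 s
L = 2*sqrt(3.3905e-13 * 64800) = 2.964e-04 m


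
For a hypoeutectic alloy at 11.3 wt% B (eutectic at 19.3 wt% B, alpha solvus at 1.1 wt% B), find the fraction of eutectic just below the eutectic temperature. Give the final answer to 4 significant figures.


f_primary = (C_e - C0) / (C_e - C_alpha_max)
f_primary = (19.3 - 11.3) / (19.3 - 1.1)
f_primary = 0.43956
f_eutectic = 1 - 0.43956 = 0.5604


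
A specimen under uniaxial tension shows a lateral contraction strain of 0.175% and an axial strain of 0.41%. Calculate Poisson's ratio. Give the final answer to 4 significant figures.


nu = -epsilon_lat / epsilon_axial
Lateral strain is contraction (negative), so using magnitudes:
nu = 0.175 / 0.41
nu = 0.4268


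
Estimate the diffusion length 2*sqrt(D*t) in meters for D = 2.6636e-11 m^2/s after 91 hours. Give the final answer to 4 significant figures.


t = 91 hr = 327600 s
Diffusion length = 2*sqrt(D*t)
= 2*sqrt(2.6636e-11 * 327600)
= 5.908e-03 m


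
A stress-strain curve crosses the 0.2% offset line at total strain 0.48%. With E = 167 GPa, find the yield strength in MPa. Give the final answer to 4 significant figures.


Offset strain = 0.002
Elastic strain at yield = total_strain - offset = 4.8e-03 - 0.002 = 2.8e-03
sigma_y = E * elastic_strain = 167000 * 2.8e-03
sigma_y = 467.6 MPa


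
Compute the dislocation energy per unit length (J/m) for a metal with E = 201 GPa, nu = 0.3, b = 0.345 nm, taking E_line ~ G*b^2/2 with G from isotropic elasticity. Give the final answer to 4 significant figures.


Step 1: G = E / (2*(1+nu))
G = 201 / (2*(1+0.3)) = 77.3077 GPa = 7.73077e+10 Pa
Step 2: E_line = G*b^2/2
b = 0.345 nm = 3.45e-10 m
E_line = 0.5 * 7.73077e+10 * (3.45e-10)^2 = 4.601e-09 J/m


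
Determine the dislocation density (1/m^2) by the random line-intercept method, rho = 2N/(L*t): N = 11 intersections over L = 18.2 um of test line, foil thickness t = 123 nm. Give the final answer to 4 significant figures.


rho = 2N / (L * t)
L = 18.2 um = 1.82e-05 m, t = 123 nm = 1.23e-07 m
rho = 2 * 11 / (1.82e-05 * 1.23e-07)
rho = 9.828e+12 1/m^2


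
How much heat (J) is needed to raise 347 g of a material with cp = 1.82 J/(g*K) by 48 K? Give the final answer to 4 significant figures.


Q = m * cp * dT
Q = 347 * 1.82 * 48
Q = 30310 J


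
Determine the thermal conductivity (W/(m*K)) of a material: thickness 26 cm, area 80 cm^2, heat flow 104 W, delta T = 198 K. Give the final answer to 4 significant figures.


k = Q*L / (A*dT)
L = 0.26 m, A = 8e-03 m^2
k = 104 * 0.26 / (8e-03 * 198)
k = 17.07 W/(m*K)


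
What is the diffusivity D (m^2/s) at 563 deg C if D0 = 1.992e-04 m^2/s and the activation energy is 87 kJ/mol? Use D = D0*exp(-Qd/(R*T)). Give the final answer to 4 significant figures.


D = D0 * exp(-Qd / (R*T))
T = 836.15 K
D = 1.992e-04 * exp(-87e3 / (8.314 * 836.15))
D = 7.314e-10 m^2/s


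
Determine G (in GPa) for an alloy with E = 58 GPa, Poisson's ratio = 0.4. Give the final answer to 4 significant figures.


G = E / (2*(1+nu))
G = 58 / (2*(1+0.4))
G = 20.71 GPa


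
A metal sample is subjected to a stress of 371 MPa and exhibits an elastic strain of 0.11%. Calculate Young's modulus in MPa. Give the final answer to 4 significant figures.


E = sigma / epsilon
epsilon = 0.11% = 1.1e-03
E = 371 / 1.1e-03
E = 337300 MPa


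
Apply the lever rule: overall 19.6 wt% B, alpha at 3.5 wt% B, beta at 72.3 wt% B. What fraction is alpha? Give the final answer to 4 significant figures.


f_alpha = (C_beta - C0) / (C_beta - C_alpha)
f_alpha = (72.3 - 19.6) / (72.3 - 3.5)
f_alpha = 0.766


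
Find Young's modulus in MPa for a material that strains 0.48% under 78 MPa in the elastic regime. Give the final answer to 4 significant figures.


E = sigma / epsilon
epsilon = 0.48% = 4.8e-03
E = 78 / 4.8e-03
E = 16250 MPa


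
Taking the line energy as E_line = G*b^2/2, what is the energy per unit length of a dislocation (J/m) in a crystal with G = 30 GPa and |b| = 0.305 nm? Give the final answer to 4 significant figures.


E = G*b^2/2
b = 0.305 nm = 3.05e-10 m
G = 30 GPa = 3e+10 Pa
E = 0.5 * 3e+10 * (3.05e-10)^2
E = 1.395e-09 J/m


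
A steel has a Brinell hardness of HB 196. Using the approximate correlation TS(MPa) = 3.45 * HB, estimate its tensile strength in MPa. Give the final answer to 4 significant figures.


TS (MPa) = 3.45 * HB
TS = 3.45 * 196
TS = 676.2 MPa


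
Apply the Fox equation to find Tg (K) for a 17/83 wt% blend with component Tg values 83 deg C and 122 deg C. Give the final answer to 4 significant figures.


1/Tg = w1/Tg1 + w2/Tg2 (in Kelvin)
Tg1 = 356.15 K, Tg2 = 395.15 K
1/Tg = 0.17/356.15 + 0.83/395.15
Tg = 387.9 K


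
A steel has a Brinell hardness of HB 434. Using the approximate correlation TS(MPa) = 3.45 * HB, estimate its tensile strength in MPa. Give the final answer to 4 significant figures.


TS (MPa) = 3.45 * HB
TS = 3.45 * 434
TS = 1497 MPa


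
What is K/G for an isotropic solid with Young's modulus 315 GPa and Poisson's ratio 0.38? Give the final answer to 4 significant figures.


G = E / (2*(1+nu))
G = 315 / (2*(1+0.38)) = 114.13 GPa
K = E / (3*(1-2*nu))
K = 315 / (3*(1-2*0.38)) = 437.5 GPa
K/G = 437.5 / 114.13 = 3.833


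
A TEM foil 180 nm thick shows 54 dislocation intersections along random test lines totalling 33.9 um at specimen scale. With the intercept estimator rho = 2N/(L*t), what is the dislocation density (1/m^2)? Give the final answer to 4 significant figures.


rho = 2N / (L * t)
L = 33.9 um = 3.39e-05 m, t = 180 nm = 1.8e-07 m
rho = 2 * 54 / (3.39e-05 * 1.8e-07)
rho = 1.77e+13 1/m^2


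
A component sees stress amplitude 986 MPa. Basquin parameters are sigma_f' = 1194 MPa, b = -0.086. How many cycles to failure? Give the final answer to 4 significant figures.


sigma_a = sigma_f' * (2*Nf)^b
2*Nf = (sigma_a / sigma_f')^(1/b)
2*Nf = (986 / 1194)^(1/-0.086)
2*Nf = 9.25972
Nf = 4.63 cycles


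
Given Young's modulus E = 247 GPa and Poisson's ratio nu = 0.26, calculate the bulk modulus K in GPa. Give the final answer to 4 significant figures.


K = E / (3*(1-2*nu))
K = 247 / (3*(1-2*0.26))
K = 171.5 GPa


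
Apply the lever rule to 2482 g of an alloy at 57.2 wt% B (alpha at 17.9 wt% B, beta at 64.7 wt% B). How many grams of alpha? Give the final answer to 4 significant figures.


f_alpha = (C_beta - C0) / (C_beta - C_alpha)
f_alpha = (64.7 - 57.2) / (64.7 - 17.9) = 0.160256
m_alpha = f_alpha * m_total = 0.160256 * 2482 = 397.8 g


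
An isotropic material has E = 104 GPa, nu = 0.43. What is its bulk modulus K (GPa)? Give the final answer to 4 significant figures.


K = E / (3*(1-2*nu))
K = 104 / (3*(1-2*0.43))
K = 247.6 GPa


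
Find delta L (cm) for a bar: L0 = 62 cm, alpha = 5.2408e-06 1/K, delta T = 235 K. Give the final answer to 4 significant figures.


dL = L0 * alpha * dT
dL = 62 * 5.2408e-06 * 235
dL = 0.07636 cm


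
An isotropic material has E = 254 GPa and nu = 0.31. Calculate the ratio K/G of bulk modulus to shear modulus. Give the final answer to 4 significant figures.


G = E / (2*(1+nu))
G = 254 / (2*(1+0.31)) = 96.9466 GPa
K = E / (3*(1-2*nu))
K = 254 / (3*(1-2*0.31)) = 222.807 GPa
K/G = 222.807 / 96.9466 = 2.298


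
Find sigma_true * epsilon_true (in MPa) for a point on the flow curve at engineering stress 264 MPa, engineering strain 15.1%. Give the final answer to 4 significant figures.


sigma_true = sigma_eng * (1 + epsilon_eng)
sigma_true = 264 * (1 + 0.151) = 303.864 MPa
epsilon_true = ln(1 + epsilon_eng)
epsilon_true = ln(1 + 0.151) = 0.140631
sigma_true * epsilon_true = 303.864 * 0.140631 = 42.73 MPa


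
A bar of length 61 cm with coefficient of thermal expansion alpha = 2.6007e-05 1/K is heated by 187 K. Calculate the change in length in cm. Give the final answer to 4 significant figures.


dL = L0 * alpha * dT
dL = 61 * 2.6007e-05 * 187
dL = 0.2967 cm


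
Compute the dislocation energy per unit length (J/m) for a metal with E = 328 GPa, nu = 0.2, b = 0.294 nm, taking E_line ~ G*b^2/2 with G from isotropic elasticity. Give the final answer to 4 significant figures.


Step 1: G = E / (2*(1+nu))
G = 328 / (2*(1+0.2)) = 136.667 GPa = 1.36667e+11 Pa
Step 2: E_line = G*b^2/2
b = 0.294 nm = 2.94e-10 m
E_line = 0.5 * 1.36667e+11 * (2.94e-10)^2 = 5.906e-09 J/m


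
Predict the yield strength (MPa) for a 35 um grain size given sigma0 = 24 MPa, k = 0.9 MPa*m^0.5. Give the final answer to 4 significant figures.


sigma_y = sigma0 + k / sqrt(d)
d = 35 um = 3.5e-05 m
sigma_y = 24 + 0.9 / sqrt(3.5e-05)
sigma_y = 176.1 MPa


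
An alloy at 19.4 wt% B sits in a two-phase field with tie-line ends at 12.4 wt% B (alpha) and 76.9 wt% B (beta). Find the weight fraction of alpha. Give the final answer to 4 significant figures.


f_alpha = (C_beta - C0) / (C_beta - C_alpha)
f_alpha = (76.9 - 19.4) / (76.9 - 12.4)
f_alpha = 0.8915


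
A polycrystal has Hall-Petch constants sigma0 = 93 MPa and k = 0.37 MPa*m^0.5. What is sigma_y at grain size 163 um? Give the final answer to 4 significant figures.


sigma_y = sigma0 + k / sqrt(d)
d = 163 um = 1.63e-04 m
sigma_y = 93 + 0.37 / sqrt(1.63e-04)
sigma_y = 122 MPa


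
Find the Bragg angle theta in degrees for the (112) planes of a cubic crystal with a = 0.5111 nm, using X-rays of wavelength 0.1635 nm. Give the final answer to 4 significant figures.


d = a / sqrt(h^2+k^2+l^2)
d = 0.5111 / sqrt(6) = 0.208656 nm
lambda = 2*d*sin(theta)  =>  sin(theta) = lambda / (2*d)
sin(theta) = 0.1635 / (2 * 0.208656) = 0.391794
theta = 23.07 deg


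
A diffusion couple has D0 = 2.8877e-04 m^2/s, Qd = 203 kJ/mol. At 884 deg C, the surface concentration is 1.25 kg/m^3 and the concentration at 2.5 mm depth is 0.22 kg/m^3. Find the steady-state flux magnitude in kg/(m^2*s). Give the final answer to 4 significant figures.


Step 1: D = D0 * exp(-Qd/(R*T))
T = 884 + 273.15 = 1157.15 K
D = 2.8877e-04 * exp(-203e3 / (8.314 * 1157.15)) = 1.97991e-13 m^2/s
Step 2: J = D * (C1 - C2) / dx
J = 1.97991e-13 * (1.25 - 0.22) / 2.5e-03
J = 8.157e-11 kg/(m^2*s)


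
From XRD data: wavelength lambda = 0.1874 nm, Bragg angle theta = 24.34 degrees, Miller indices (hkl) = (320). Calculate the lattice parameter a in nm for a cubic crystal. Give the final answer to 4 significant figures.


d = lambda / (2*sin(theta))
d = 0.1874 / (2*sin(24.34 deg))
d = 0.227344 nm
a = d * sqrt(h^2+k^2+l^2) = 0.227344 * sqrt(13)
a = 0.8197 nm


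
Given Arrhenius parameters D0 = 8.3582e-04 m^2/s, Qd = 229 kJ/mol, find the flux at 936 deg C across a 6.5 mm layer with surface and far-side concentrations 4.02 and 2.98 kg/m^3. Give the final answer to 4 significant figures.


Step 1: D = D0 * exp(-Qd/(R*T))
T = 936 + 273.15 = 1209.15 K
D = 8.3582e-04 * exp(-229e3 / (8.314 * 1209.15)) = 1.06924e-13 m^2/s
Step 2: J = D * (C1 - C2) / dx
J = 1.06924e-13 * (4.02 - 2.98) / 6.5e-03
J = 1.711e-11 kg/(m^2*s)


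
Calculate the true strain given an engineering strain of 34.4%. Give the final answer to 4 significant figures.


epsilon_true = ln(1 + epsilon_eng)
epsilon_true = ln(1 + 0.344)
epsilon_true = 0.2957


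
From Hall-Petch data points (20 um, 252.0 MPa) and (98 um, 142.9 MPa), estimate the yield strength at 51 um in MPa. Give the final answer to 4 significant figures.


sigma_y = sigma0 + k / sqrt(d)
1/sqrt(d1) = 1/sqrt(2e-05) = 223.607;  1/sqrt(d2) = 101.015
k = (sigma1 - sigma2) / (1/sqrt(d1) - 1/sqrt(d2)) = (252.0 - 142.9) / (223.607 - 101.015) = 0.889947 MPa*m^0.5
sigma0 = sigma1 - k/sqrt(d1) = 252.0 - 0.889947*223.607 = 53.0018 MPa
sigma_y(d3) = 53.0018 + 0.889947 / sqrt(5.1e-05) = 177.6 MPa


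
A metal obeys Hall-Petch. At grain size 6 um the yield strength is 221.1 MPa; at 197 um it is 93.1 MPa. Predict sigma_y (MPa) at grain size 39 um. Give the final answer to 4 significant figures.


sigma_y = sigma0 + k / sqrt(d)
1/sqrt(d1) = 1/sqrt(6e-06) = 408.248;  1/sqrt(d2) = 71.247
k = (sigma1 - sigma2) / (1/sqrt(d1) - 1/sqrt(d2)) = (221.1 - 93.1) / (408.248 - 71.247) = 0.379821 MPa*m^0.5
sigma0 = sigma1 - k/sqrt(d1) = 221.1 - 0.379821*408.248 = 66.0389 MPa
sigma_y(d3) = 66.0389 + 0.379821 / sqrt(3.9e-05) = 126.9 MPa
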